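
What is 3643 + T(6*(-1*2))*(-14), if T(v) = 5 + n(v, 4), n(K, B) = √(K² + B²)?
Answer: 3573 - 56*√10 ≈ 3395.9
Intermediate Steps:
n(K, B) = √(B² + K²)
T(v) = 5 + √(16 + v²) (T(v) = 5 + √(4² + v²) = 5 + √(16 + v²))
3643 + T(6*(-1*2))*(-14) = 3643 + (5 + √(16 + (6*(-1*2))²))*(-14) = 3643 + (5 + √(16 + (6*(-2))²))*(-14) = 3643 + (5 + √(16 + (-12)²))*(-14) = 3643 + (5 + √(16 + 144))*(-14) = 3643 + (5 + √160)*(-14) = 3643 + (5 + 4*√10)*(-14) = 3643 + (-70 - 56*√10) = 3573 - 56*√10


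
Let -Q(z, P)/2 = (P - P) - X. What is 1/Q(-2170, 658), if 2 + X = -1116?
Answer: -1/2236 ≈ -0.00044723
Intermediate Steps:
X = -1118 (X = -2 - 1116 = -1118)
Q(z, P) = -2236 (Q(z, P) = -2*((P - P) - 1*(-1118)) = -2*(0 + 1118) = -2*1118 = -2236)
1/Q(-2170, 658) = 1/(-2236) = -1/2236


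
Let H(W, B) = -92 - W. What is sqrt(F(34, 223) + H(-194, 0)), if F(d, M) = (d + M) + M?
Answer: sqrt(582) ≈ 24.125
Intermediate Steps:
F(d, M) = d + 2*M (F(d, M) = (M + d) + M = d + 2*M)
sqrt(F(34, 223) + H(-194, 0)) = sqrt((34 + 2*223) + (-92 - 1*(-194))) = sqrt((34 + 446) + (-92 + 194)) = sqrt(480 + 102) = sqrt(582)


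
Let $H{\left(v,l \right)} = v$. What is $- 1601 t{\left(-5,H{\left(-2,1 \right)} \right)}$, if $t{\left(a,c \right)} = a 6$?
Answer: $48030$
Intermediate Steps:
$t{\left(a,c \right)} = 6 a$
$- 1601 t{\left(-5,H{\left(-2,1 \right)} \right)} = - 1601 \cdot 6 \left(-5\right) = \left(-1601\right) \left(-30\right) = 48030$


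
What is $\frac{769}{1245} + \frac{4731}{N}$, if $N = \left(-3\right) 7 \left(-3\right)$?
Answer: $\frac{219946}{2905} \approx 75.713$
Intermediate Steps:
$N = 63$ ($N = \left(-21\right) \left(-3\right) = 63$)
$\frac{769}{1245} + \frac{4731}{N} = \frac{769}{1245} + \frac{4731}{63} = 769 \cdot \frac{1}{1245} + 4731 \cdot \frac{1}{63} = \frac{769}{1245} + \frac{1577}{21} = \frac{219946}{2905}$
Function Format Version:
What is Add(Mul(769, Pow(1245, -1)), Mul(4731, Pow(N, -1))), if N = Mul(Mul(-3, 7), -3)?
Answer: Rational(219946, 2905) ≈ 75.713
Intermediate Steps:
N = 63 (N = Mul(-21, -3) = 63)
Add(Mul(769, Pow(1245, -1)), Mul(4731, Pow(N, -1))) = Add(Mul(769, Pow(1245, -1)), Mul(4731, Pow(63, -1))) = Add(Mul(769, Rational(1, 1245)), Mul(4731, Rational(1, 63))) = Add(Rational(769, 1245), Rational(1577, 21)) = Rational(219946, 2905)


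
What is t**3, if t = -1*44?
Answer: -85184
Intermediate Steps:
t = -44
t**3 = (-44)**3 = -85184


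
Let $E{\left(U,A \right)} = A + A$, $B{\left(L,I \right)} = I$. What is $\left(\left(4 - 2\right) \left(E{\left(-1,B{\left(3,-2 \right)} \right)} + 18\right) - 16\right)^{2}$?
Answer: $144$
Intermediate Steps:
$E{\left(U,A \right)} = 2 A$
$\left(\left(4 - 2\right) \left(E{\left(-1,B{\left(3,-2 \right)} \right)} + 18\right) - 16\right)^{2} = \left(\left(4 - 2\right) \left(2 \left(-2\right) + 18\right) - 16\right)^{2} = \left(2 \left(-4 + 18\right) - 16\right)^{2} = \left(2 \cdot 14 - 16\right)^{2} = \left(28 - 16\right)^{2} = 12^{2} = 144$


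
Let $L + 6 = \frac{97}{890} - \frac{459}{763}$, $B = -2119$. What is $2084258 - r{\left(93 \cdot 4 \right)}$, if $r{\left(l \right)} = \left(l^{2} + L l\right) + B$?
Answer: $\frac{662231862189}{339535} \approx 1.9504 \cdot 10^{6}$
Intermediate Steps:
$L = - \frac{4408919}{679070}$ ($L = -6 + \left(\frac{97}{890} - \frac{459}{763}\right) = -6 - \frac{334499}{679070} = - \frac{4408919}{679070} \approx -6.4926$)
$r{\left(l \right)} = -2119 + l^{2} - \frac{4408919 l}{679070}$ ($r{\left(l \right)} = \left(l^{2} - \frac{4408919 l}{679070}\right) - 2119 = -2119 + l^{2} - \frac{4408919 l}{679070}$)
$2084258 - r{\left(93 \cdot 4 \right)} = 2084258 - \left(-2119 + \left(93 \cdot 4\right)^{2} - \frac{4408919 \cdot 93 \cdot 4}{679070}\right) = 2084258 - \left(-2119 + 372^{2} - \frac{820058934}{339535}\right) = 2084258 - \left(-2119 + 138384 - \frac{820058934}{339535}\right) = 2084258 - \frac{45446677841}{339535} = \frac{662231862189}{339535}$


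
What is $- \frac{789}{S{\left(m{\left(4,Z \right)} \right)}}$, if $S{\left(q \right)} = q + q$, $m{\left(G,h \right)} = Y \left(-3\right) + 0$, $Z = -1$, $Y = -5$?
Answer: $- \frac{263}{10} \approx -26.3$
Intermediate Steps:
$m{\left(G,h \right)} = 15$ ($m{\left(G,h \right)} = \left(-5\right) \left(-3\right) + 0 = 15 + 0 = 15$)
$S{\left(q \right)} = 2 q$
$- \frac{789}{S{\left(m{\left(4,Z \right)} \right)}} = - \frac{789}{2 \cdot 15} = - \frac{789}{30} = \left(-789\right) \frac{1}{30} = - \frac{263}{10}$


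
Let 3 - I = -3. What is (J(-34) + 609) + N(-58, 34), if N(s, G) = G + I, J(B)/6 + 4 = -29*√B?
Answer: 625 - 174*I*√34 ≈ 625.0 - 1014.6*I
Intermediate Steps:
I = 6 (I = 3 - 1*(-3) = 3 + 3 = 6)
J(B) = -24 - 174*√B (J(B) = -24 + 6*(-29*√B) = -24 - 174*√B)
N(s, G) = 6 + G (N(s, G) = G + 6 = 6 + G)
(J(-34) + 609) + N(-58, 34) = ((-24 - 174*I*√34) + 609) + (6 + 34) = ((-24 - 174*I*√34) + 609) + 40 = (585 - 174*I*√34) + 40 = 625 - 174*I*√34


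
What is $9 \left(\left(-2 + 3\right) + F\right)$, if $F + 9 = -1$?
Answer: $-81$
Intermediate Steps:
$F = -10$ ($F = -9 - 1 = -10$)
$9 \left(\left(-2 + 3\right) + F\right) = 9 \left(\left(-2 + 3\right) - 10\right) = 9 \left(1 - 10\right) = 9 \left(-9\right) = -81$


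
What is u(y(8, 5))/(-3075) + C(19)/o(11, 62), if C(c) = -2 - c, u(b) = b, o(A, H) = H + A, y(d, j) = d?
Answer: -65159/224475 ≈ -0.29027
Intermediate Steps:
o(A, H) = A + H
u(y(8, 5))/(-3075) + C(19)/o(11, 62) = 8/(-3075) + (-2 - 1*19)/(11 + 62) = 8*(-1/3075) + (-2 - 19)/73 = -8/3075 - 21*1/73 = -8/3075 - 21/73 = -65159/224475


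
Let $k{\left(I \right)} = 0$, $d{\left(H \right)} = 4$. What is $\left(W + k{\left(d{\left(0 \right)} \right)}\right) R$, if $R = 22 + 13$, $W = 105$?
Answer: $3675$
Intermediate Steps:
$R = 35$
$\left(W + k{\left(d{\left(0 \right)} \right)}\right) R = \left(105 + 0\right) 35 = 105 \cdot 35 = 3675$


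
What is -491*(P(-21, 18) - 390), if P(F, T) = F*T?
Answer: 377088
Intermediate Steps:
-491*(P(-21, 18) - 390) = -491*(-21*18 - 390) = -491*(-378 - 390) = -491*(-768) = 377088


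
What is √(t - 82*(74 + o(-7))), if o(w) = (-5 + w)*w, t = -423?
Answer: I*√13379 ≈ 115.67*I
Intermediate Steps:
o(w) = w*(-5 + w)
√(t - 82*(74 + o(-7))) = √(-423 - 82*(74 - 7*(-5 - 7))) = √(-423 - 82*(74 - 7*(-12))) = √(-423 - 82*(74 + 84)) = √(-423 - 82*158) = √(-423 - 12956) = √(-13379) = I*√13379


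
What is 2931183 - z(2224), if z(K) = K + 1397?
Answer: 2927562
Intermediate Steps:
z(K) = 1397 + K
2931183 - z(2224) = 2931183 - (1397 + 2224) = 2931183 - 1*3621 = 2931183 - 3621 = 2927562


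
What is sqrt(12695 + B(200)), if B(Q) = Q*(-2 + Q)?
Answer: sqrt(52295) ≈ 228.68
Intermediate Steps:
sqrt(12695 + B(200)) = sqrt(12695 + 200*(-2 + 200)) = sqrt(12695 + 200*198) = sqrt(12695 + 39600) = sqrt(52295)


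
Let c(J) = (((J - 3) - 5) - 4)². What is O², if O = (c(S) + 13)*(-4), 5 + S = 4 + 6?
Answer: 61504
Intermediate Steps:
S = 5 (S = -5 + (4 + 6) = -5 + 10 = 5)
c(J) = (-12 + J)² (c(J) = (((-3 + J) - 5) - 4)² = ((-8 + J) - 4)² = (-12 + J)²)
O = -248 (O = ((-12 + 5)² + 13)*(-4) = ((-7)² + 13)*(-4) = (49 + 13)*(-4) = 62*(-4) = -248)
O² = (-248)² = 61504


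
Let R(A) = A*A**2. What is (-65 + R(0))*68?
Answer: -4420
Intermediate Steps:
R(A) = A**3
(-65 + R(0))*68 = (-65 + 0**3)*68 = (-65 + 0)*68 = -65*68 = -4420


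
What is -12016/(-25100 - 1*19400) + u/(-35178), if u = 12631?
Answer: -34845163/391355250 ≈ -0.089037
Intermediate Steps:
-12016/(-25100 - 1*19400) + u/(-35178) = -12016/(-25100 - 1*19400) + 12631/(-35178) = -12016/(-25100 - 19400) + 12631*(-1/35178) = -12016/(-44500) - 12631/35178 = -12016*(-1/44500) - 12631/35178 = 3004/11125 - 12631/35178 = -34845163/391355250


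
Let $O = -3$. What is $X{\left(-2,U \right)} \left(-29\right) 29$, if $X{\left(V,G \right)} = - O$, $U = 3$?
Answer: $-2523$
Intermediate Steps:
$X{\left(V,G \right)} = 3$ ($X{\left(V,G \right)} = \left(-1\right) \left(-3\right) = 3$)
$X{\left(-2,U \right)} \left(-29\right) 29 = 3 \left(-29\right) 29 = \left(-87\right) 29 = -2523$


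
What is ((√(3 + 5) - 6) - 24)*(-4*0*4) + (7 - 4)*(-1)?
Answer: -3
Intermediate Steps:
((√(3 + 5) - 6) - 24)*(-4*0*4) + (7 - 4)*(-1) = ((√8 - 6) - 24)*(0*4) + 3*(-1) = ((2*√2 - 6) - 24)*0 - 3 = ((-6 + 2*√2) - 24)*0 - 3 = (-30 + 2*√2)*0 - 3 = 0 - 3 = -3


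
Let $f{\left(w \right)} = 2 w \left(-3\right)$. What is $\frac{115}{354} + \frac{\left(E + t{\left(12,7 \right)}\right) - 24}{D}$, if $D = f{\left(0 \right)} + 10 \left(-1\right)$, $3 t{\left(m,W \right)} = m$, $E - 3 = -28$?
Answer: $\frac{854}{177} \approx 4.8249$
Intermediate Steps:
$E = -25$ ($E = 3 - 28 = -25$)
$t{\left(m,W \right)} = \frac{m}{3}$
$f{\left(w \right)} = - 6 w$
$D = -10$ ($D = \left(-6\right) 0 + 10 \left(-1\right) = 0 - 10 = -10$)
$\frac{115}{354} + \frac{\left(E + t{\left(12,7 \right)}\right) - 24}{D} = \frac{115}{354} + \frac{\left(-25 + \frac{1}{3} \cdot 12\right) - 24}{-10} = 115 \cdot \frac{1}{354} + \left(\left(-25 + 4\right) - 24\right) \left(- \frac{1}{10}\right) = \frac{115}{354} + \left(-21 - 24\right) \left(- \frac{1}{10}\right) = \frac{115}{354} - - \frac{9}{2} = \frac{115}{354} + \frac{9}{2} = \frac{854}{177}$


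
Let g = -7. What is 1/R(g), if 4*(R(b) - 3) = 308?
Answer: 1/80 ≈ 0.012500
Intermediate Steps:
R(b) = 80 (R(b) = 3 + (¼)*308 = 3 + 77 = 80)
1/R(g) = 1/80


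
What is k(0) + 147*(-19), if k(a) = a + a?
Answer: -2793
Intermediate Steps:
k(a) = 2*a
k(0) + 147*(-19) = 2*0 + 147*(-19) = 0 - 2793 = -2793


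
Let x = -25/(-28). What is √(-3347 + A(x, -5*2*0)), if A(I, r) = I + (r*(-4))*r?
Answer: I*√655837/14 ≈ 57.846*I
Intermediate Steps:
x = 25/28 (x = -25*(-1/28) = 25/28 ≈ 0.89286)
A(I, r) = I - 4*r² (A(I, r) = I + (-4*r)*r = I - 4*r²)
√(-3347 + A(x, -5*2*0)) = √(-3347 + (25/28 - 4*(-5*2*0)²)) = √(-3347 + (25/28 - 4*(-10*0)²)) = √(-3347 + (25/28 - 4*0²)) = √(-3347 + (25/28 - 4*0)) = √(-3347 + (25/28 + 0)) = √(-3347 + 25/28) = √(-93691/28) = I*√655837/14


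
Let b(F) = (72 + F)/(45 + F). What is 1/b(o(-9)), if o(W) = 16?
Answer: 61/88 ≈ 0.69318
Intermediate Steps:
b(F) = (72 + F)/(45 + F)
1/b(o(-9)) = 1/((72 + 16)/(45 + 16)) = 1/(88/61) = 61/88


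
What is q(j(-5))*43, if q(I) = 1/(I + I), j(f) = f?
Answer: -43/10 ≈ -4.3000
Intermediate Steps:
q(I) = 1/(2*I)
q(j(-5))*43 = ((½)/(-5))*43 = ((½)*(-⅕))*43 = -⅒*43 = -43/10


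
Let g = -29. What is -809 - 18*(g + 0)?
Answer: -287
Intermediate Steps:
-809 - 18*(g + 0) = -809 - 18*(-29 + 0) = -809 - 18*(-29) = -809 + 522 = -287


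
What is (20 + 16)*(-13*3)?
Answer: -1404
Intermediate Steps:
(20 + 16)*(-13*3) = 36*(-39) = -1404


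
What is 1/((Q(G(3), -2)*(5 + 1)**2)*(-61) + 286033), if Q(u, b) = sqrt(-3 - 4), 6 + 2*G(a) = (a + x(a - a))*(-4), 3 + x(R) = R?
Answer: 286033/81848634001 + 2196*I*sqrt(7)/81848634001 ≈ 3.4947e-6 + 7.0985e-8*I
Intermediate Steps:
x(R) = -3 + R
G(a) = 3 - 2*a (G(a) = -3 + ((a + (-3 + (a - a)))*(-4))/2 = -3 + ((a + (-3 + 0))*(-4))/2 = -3 + ((a - 3)*(-4))/2 = -3 + ((-3 + a)*(-4))/2 = -3 + (12 - 4*a)/2 = -3 + (6 - 2*a) = 3 - 2*a)
Q(u, b) = I*sqrt(7) (Q(u, b) = sqrt(-7) = I*sqrt(7))
1/((Q(G(3), -2)*(5 + 1)**2)*(-61) + 286033) = 1/(((I*sqrt(7))*(5 + 1)**2)*(-61) + 286033) = 1/(((I*sqrt(7))*6**2)*(-61) + 286033) = 1/(((I*sqrt(7))*36)*(-61) + 286033) = 1/((36*I*sqrt(7))*(-61) + 286033) = 1/(-2196*I*sqrt(7) + 286033) = 1/(286033 - 2196*I*sqrt(7))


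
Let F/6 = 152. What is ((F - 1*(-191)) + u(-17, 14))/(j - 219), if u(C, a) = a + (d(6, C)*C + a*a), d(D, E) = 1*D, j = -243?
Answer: -173/66 ≈ -2.6212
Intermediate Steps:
F = 912 (F = 6*152 = 912)
d(D, E) = D
u(C, a) = a + a² + 6*C (u(C, a) = a + (6*C + a*a) = a + (6*C + a²) = a + (a² + 6*C) = a + a² + 6*C)
((F - 1*(-191)) + u(-17, 14))/(j - 219) = ((912 - 1*(-191)) + (14 + 14² + 6*(-17)))/(-243 - 219) = ((912 + 191) + (14 + 196 - 102))/(-462) = -(1103 + 108)/462 = -1/462*1211 = -173/66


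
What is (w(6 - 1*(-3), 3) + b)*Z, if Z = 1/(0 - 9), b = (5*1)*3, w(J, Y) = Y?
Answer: -2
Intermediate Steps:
b = 15 (b = 5*3 = 15)
Z = -⅑ (Z = 1/(-9) = -⅑ ≈ -0.11111)
(w(6 - 1*(-3), 3) + b)*Z = (3 + 15)*(-⅑) = 18*(-⅑) = -2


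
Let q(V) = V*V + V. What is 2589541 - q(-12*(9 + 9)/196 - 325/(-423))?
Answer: 1112488995318959/429608529 ≈ 2.5895e+6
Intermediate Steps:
q(V) = V + V² (q(V) = V² + V = V + V²)
2589541 - q(-12*(9 + 9)/196 - 325/(-423)) = 2589541 - (-12*(9 + 9)/196 - 325/(-423))*(1 + (-12*(9 + 9)/196 - 325/(-423))) = 2589541 - (-12*18*(1/196) - 325*(-1/423))*(1 + (-12*18*(1/196) - 325*(-1/423))) = 2589541 - (-216*1/196 + 325/423)*(1 + (-216*1/196 + 325/423)) = 2589541 - (-54/49 + 325/423)*(1 + (-54/49 + 325/423)) = 2589541 - (-6917)*(1 - 6917/20727)/20727 = 2589541 - (-6917)*13810/(20727*20727) = 2589541 - 1*(-95523770/429608529) = 2589541 + 95523770/429608529 = 1112488995318959/429608529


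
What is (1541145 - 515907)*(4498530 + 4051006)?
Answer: 8765309189568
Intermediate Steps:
(1541145 - 515907)*(4498530 + 4051006) = 1025238*8549536 = 8765309189568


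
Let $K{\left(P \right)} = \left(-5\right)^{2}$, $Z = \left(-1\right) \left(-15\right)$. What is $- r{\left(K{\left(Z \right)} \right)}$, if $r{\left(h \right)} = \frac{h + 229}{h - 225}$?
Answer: $\frac{127}{100} \approx 1.27$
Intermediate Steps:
$Z = 15$
$K{\left(P \right)} = 25$
$r{\left(h \right)} = \frac{229 + h}{-225 + h}$
$- r{\left(K{\left(Z \right)} \right)} = - \frac{229 + 25}{-225 + 25} = - \frac{254}{-200} = - \frac{\left(-1\right) 254}{200} = \left(-1\right) \left(- \frac{127}{100}\right) = \frac{127}{100}$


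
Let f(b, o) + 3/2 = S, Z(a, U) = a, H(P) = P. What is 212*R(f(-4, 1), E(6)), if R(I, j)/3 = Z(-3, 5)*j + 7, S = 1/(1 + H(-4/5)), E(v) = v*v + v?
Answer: -75684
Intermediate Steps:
E(v) = v + v**2 (E(v) = v**2 + v = v + v**2)
S = 5 (S = 1/(1 - 4/5) = 1/(1/5) = 5)
f(b, o) = 7/2 (f(b, o) = -3/2 + 5 = 7/2)
R(I, j) = 21 - 9*j (R(I, j) = 3*(-3*j + 7) = 3*(7 - 3*j) = 21 - 9*j)
212*R(f(-4, 1), E(6)) = 212*(21 - 54*(1 + 6)) = 212*(21 - 54*7) = 212*(21 - 9*42) = 212*(21 - 378) = 212*(-357) = -75684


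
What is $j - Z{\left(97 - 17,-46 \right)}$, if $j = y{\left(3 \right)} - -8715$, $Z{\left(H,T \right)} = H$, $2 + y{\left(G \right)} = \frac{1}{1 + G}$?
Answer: $\frac{34533}{4} \approx 8633.3$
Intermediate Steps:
$y{\left(G \right)} = -2 + \frac{1}{1 + G}$
$j = \frac{34853}{4}$ ($j = \frac{-1 - 6}{1 + 3} - -8715 = \frac{-1 - 6}{4} + 8715 = \frac{1}{4} \left(-7\right) + 8715 = - \frac{7}{4} + 8715 = \frac{34853}{4} \approx 8713.3$)
$j - Z{\left(97 - 17,-46 \right)} = \frac{34853}{4} - \left(97 - 17\right) = \frac{34853}{4} - 80 = \frac{34533}{4}$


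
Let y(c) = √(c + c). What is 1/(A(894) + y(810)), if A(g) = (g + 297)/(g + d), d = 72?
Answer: -127834/167810471 + 1866312*√5/167810471 ≈ 0.024107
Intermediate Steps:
A(g) = (297 + g)/(72 + g) (A(g) = (g + 297)/(g + 72) = (297 + g)/(72 + g))
y(c) = √2*√c (y(c) = √(2*c) = √2*√c)
1/(A(894) + y(810)) = 1/((297 + 894)/(72 + 894) + √2*√810) = 1/(1191/966 + √2*(9*√10)) = 1/((1/966)*1191 + 18*√5) = 1/(397/322 + 18*√5)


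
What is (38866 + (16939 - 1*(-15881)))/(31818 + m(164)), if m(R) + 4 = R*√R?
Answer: 570154601/251929913 - 5878252*√41/251929913 ≈ 2.1137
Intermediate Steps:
m(R) = -4 + R^(3/2) (m(R) = -4 + R*√R = -4 + R^(3/2))
(38866 + (16939 - 1*(-15881)))/(31818 + m(164)) = (38866 + (16939 - 1*(-15881)))/(31818 + (-4 + 164^(3/2))) = (38866 + (16939 + 15881))/(31818 + (-4 + 328*√41)) = (38866 + 32820)/(31814 + 328*√41) = 71686/(31814 + 328*√41)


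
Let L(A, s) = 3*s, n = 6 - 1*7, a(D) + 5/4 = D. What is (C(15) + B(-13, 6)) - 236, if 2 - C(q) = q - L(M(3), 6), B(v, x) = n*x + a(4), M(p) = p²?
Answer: -937/4 ≈ -234.25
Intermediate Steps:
a(D) = -5/4 + D
n = -1 (n = 6 - 7 = -1)
B(v, x) = 11/4 - x (B(v, x) = -x + (-5/4 + 4) = -x + 11/4 = 11/4 - x)
C(q) = 20 - q (C(q) = 2 - (q - 3*6) = 2 - (q - 1*18) = 2 - (q - 18) = 2 - (-18 + q) = 2 + (18 - q) = 20 - q)
(C(15) + B(-13, 6)) - 236 = ((20 - 1*15) + (11/4 - 1*6)) - 236 = ((20 - 15) + (11/4 - 6)) - 236 = (5 - 13/4) - 236 = 7/4 - 236 = -937/4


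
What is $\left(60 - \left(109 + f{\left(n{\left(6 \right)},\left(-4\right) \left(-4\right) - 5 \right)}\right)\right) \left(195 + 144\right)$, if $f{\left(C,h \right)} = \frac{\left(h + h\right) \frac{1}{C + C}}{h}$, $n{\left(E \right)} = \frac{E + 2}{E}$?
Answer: $- \frac{67461}{4} \approx -16865.0$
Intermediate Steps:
$n{\left(E \right)} = \frac{2 + E}{E}$
$f{\left(C,h \right)} = \frac{1}{C}$ ($f{\left(C,h \right)} = \frac{2 h \frac{1}{2 C}}{h} = \frac{h \frac{1}{C}}{h} = \frac{1}{C}$)
$\left(60 - \left(109 + f{\left(n{\left(6 \right)},\left(-4\right) \left(-4\right) - 5 \right)}\right)\right) \left(195 + 144\right) = \left(60 - \left(109 + \frac{1}{\frac{1}{6} \left(2 + 6\right)}\right)\right) \left(195 + 144\right) = \left(60 - \left(109 + \frac{1}{\frac{1}{6} \cdot 8}\right)\right) 339 = \left(60 - \frac{439}{4}\right) 339 = \left(- \frac{199}{4}\right) 339 = - \frac{67461}{4}$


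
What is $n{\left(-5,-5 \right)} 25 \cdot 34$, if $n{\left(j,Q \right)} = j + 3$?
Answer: $-1700$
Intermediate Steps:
$n{\left(j,Q \right)} = 3 + j$
$n{\left(-5,-5 \right)} 25 \cdot 34 = \left(3 - 5\right) 25 \cdot 34 = \left(-2\right) 25 \cdot 34 = \left(-50\right) 34 = -1700$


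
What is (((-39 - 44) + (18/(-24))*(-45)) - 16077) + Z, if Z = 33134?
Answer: 68031/4 ≈ 17008.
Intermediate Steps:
(((-39 - 44) + (18/(-24))*(-45)) - 16077) + Z = (((-39 - 44) + (18/(-24))*(-45)) - 16077) + 33134 = ((-83 + (18*(-1/24))*(-45)) - 16077) + 33134 = ((-83 - 3/4*(-45)) - 16077) + 33134 = ((-83 + 135/4) - 16077) + 33134 = (-197/4 - 16077) + 33134 = -64505/4 + 33134 = 68031/4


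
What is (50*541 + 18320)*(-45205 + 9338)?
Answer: -1627285790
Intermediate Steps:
(50*541 + 18320)*(-45205 + 9338) = (27050 + 18320)*(-35867) = 45370*(-35867) = -1627285790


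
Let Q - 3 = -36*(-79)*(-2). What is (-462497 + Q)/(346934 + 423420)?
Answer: -18007/29629 ≈ -0.60775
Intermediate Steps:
Q = -5685 (Q = 3 - 36*(-79)*(-2) = 3 + 2844*(-2) = 3 - 5688 = -5685)
(-462497 + Q)/(346934 + 423420) = (-462497 - 5685)/(346934 + 423420) = -468182/770354 = -468182*1/770354 = -18007/29629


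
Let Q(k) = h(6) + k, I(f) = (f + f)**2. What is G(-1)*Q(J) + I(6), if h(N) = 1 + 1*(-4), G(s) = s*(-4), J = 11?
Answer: 176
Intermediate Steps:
G(s) = -4*s
h(N) = -3 (h(N) = 1 - 4 = -3)
I(f) = 4*f**2 (I(f) = (2*f)**2 = 4*f**2)
Q(k) = -3 + k
G(-1)*Q(J) + I(6) = (-4*(-1))*(-3 + 11) + 4*6**2 = 4*8 + 4*36 = 32 + 144 = 176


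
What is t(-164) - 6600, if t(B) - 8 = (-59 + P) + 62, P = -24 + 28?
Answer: -6585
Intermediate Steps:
P = 4
t(B) = 15 (t(B) = 8 + ((-59 + 4) + 62) = 8 + (-55 + 62) = 8 + 7 = 15)
t(-164) - 6600 = 15 - 6600 = -6585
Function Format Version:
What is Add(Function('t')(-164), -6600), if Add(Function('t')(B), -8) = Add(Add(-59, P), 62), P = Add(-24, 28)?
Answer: -6585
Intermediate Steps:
P = 4
Function('t')(B) = 15 (Function('t')(B) = Add(8, Add(Add(-59, 4), 62)) = Add(8, Add(-55, 62)) = Add(8, 7) = 15)
Add(Function('t')(-164), -6600) = Add(15, -6600) = -6585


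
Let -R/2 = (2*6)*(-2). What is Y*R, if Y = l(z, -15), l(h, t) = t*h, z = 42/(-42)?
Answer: 720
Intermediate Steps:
z = -1 (z = 42*(-1/42) = -1)
l(h, t) = h*t
Y = 15 (Y = -1*(-15) = 15)
R = 48 (R = -2*2*6*(-2) = -24*(-2) = -2*(-24) = 48)
Y*R = 15*48 = 720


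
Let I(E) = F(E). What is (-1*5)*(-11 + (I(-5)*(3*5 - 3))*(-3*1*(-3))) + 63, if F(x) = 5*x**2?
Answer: -67382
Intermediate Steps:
I(E) = 5*E**2
(-1*5)*(-11 + (I(-5)*(3*5 - 3))*(-3*1*(-3))) + 63 = (-1*5)*(-11 + ((5*(-5)**2)*(3*5 - 3))*(-3*1*(-3))) + 63 = -5*(-11 + ((5*25)*(15 - 3))*(-3*(-3))) + 63 = -5*(-11 + (125*12)*9) + 63 = -5*(-11 + 1500*9) + 63 = -5*(-11 + 13500) + 63 = -5*13489 + 63 = -67445 + 63 = -67382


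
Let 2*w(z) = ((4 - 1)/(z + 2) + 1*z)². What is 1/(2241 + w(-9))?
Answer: 49/111987 ≈ 0.00043755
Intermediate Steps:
w(z) = (z + 3/(2 + z))²/2 (w(z) = ((4 - 1)/(z + 2) + 1*z)²/2 = (3/(2 + z) + z)²/2 = (z + 3/(2 + z))²/2)
1/(2241 + w(-9)) = 1/(2241 + (3 + (-9)² + 2*(-9))²/(2*(2 - 9)²)) = 1/(2241 + (½)*(3 + 81 - 18)²/(-7)²) = 1/(2241 + (½)*(1/49)*66²) = 1/(2241 + (½)*(1/49)*4356) = 1/(2241 + 2178/49) = 1/(111987/49) = 49/111987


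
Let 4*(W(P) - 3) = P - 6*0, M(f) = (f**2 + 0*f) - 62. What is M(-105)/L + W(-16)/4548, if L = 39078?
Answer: 8303441/29621124 ≈ 0.28032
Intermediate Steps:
M(f) = -62 + f**2 (M(f) = (f**2 + 0) - 62 = f**2 - 62 = -62 + f**2)
W(P) = 3 + P/4 (W(P) = 3 + (P - 6*0)/4 = 3 + (P + 0)/4 = 3 + P/4)
M(-105)/L + W(-16)/4548 = (-62 + (-105)**2)/39078 + (3 + (1/4)*(-16))/4548 = (-62 + 11025)*(1/39078) + (3 - 4)*(1/4548) = 10963*(1/39078) - 1*1/4548 = 10963/39078 - 1/4548 = 8303441/29621124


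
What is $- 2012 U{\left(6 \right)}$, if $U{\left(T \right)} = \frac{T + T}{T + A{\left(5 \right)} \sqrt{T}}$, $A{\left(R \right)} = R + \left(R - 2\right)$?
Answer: $\frac{12072}{29} - \frac{16096 \sqrt{6}}{29} \approx -943.28$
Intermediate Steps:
$A{\left(R \right)} = -2 + 2 R$ ($A{\left(R \right)} = R + \left(-2 + R\right) = -2 + 2 R$)
$U{\left(T \right)} = \frac{2 T}{T + 8 \sqrt{T}}$ ($U{\left(T \right)} = \frac{T + T}{T + \left(-2 + 2 \cdot 5\right) \sqrt{T}} = \frac{2 T}{T + \left(-2 + 10\right) \sqrt{T}} = \frac{2 T}{T + 8 \sqrt{T}}$)
$- 2012 U{\left(6 \right)} = - 2012 \cdot 2 \cdot 6 \frac{1}{6 + 8 \sqrt{6}} = - 2012 \frac{12}{6 + 8 \sqrt{6}} = - \frac{24144}{6 + 8 \sqrt{6}}$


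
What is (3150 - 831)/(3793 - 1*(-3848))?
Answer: 773/2547 ≈ 0.30349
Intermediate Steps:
(3150 - 831)/(3793 - 1*(-3848)) = 2319/(3793 + 3848) = 2319/7641 = 2319*(1/7641) = 773/2547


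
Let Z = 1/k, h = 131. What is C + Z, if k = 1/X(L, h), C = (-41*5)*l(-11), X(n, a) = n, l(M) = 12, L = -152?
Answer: -2612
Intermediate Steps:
C = -2460 (C = -41*5*12 = -205*12 = -2460)
k = -1/152 (k = 1/(-152) = -1/152 ≈ -0.0065789)
Z = -152 (Z = 1/(-1/152) = -152)
C + Z = -2460 - 152 = -2612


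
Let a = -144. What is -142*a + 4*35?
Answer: 20588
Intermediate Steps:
-142*a + 4*35 = -142*(-144) + 4*35 = 20448 + 140 = 20588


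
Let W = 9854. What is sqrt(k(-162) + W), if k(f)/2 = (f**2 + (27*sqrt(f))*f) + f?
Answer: sqrt(62018 - 78732*I*sqrt(2)) ≈ 307.79 - 180.88*I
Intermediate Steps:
k(f) = 2*f + 2*f**2 + 54*f**(3/2) (k(f) = 2*((f**2 + (27*sqrt(f))*f) + f) = 2*((f**2 + 27*f**(3/2)) + f) = 2*(f + f**2 + 27*f**(3/2)) = 2*f + 2*f**2 + 54*f**(3/2))
sqrt(k(-162) + W) = sqrt((2*(-162) + 2*(-162)**2 + 54*(-162)**(3/2)) + 9854) = sqrt((-324 + 2*26244 + 54*(-1458*I*sqrt(2))) + 9854) = sqrt((-324 + 52488 - 78732*I*sqrt(2)) + 9854) = sqrt((52164 - 78732*I*sqrt(2)) + 9854) = sqrt(62018 - 78732*I*sqrt(2))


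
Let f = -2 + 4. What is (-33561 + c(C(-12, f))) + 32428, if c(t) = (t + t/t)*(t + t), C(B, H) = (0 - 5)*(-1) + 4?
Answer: -953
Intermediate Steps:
f = 2
C(B, H) = 9 (C(B, H) = -5*(-1) + 4 = 5 + 4 = 9)
c(t) = 2*t*(1 + t) (c(t) = (t + 1)*(2*t) = (1 + t)*(2*t) = 2*t*(1 + t))
(-33561 + c(C(-12, f))) + 32428 = (-33561 + 2*9*(1 + 9)) + 32428 = (-33561 + 2*9*10) + 32428 = (-33561 + 180) + 32428 = -33381 + 32428 = -953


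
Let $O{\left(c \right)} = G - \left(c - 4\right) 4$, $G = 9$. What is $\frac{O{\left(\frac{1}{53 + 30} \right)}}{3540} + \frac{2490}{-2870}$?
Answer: $- \frac{72566803}{84326340} \approx -0.86055$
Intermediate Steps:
$O{\left(c \right)} = 25 - 4 c$ ($O{\left(c \right)} = 9 - \left(c - 4\right) 4 = 9 - \left(-4 + c\right) 4 = 9 - \left(-16 + 4 c\right) = 25 - 4 c$)
$\frac{O{\left(\frac{1}{53 + 30} \right)}}{3540} + \frac{2490}{-2870} = \frac{25 - \frac{4}{53 + 30}}{3540} + \frac{2490}{-2870} = \left(25 - \frac{4}{83}\right) \frac{1}{3540} + 2490 \left(- \frac{1}{2870}\right) = \left(25 - \frac{4}{83}\right) \frac{1}{3540} - \frac{249}{287} = \frac{2071}{83} \cdot \frac{1}{3540} - \frac{249}{287} = \frac{2071}{293820} - \frac{249}{287} = - \frac{72566803}{84326340}$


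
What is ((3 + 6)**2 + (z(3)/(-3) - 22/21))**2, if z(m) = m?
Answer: 2748964/441 ≈ 6233.5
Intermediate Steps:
((3 + 6)**2 + (z(3)/(-3) - 22/21))**2 = ((3 + 6)**2 + (3/(-3) - 22/21))**2 = (9**2 + (3*(-1/3) - 22*1/21))**2 = (81 + (-1 - 22/21))**2 = (81 - 43/21)**2 = (1658/21)**2 = 2748964/441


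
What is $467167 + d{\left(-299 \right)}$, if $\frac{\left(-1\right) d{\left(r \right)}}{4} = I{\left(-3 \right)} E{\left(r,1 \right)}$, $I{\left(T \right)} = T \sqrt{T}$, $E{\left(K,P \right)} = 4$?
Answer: $467167 + 48 i \sqrt{3} \approx 4.6717 \cdot 10^{5} + 83.138 i$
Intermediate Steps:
$I{\left(T \right)} = T^{\frac{3}{2}}$
$d{\left(r \right)} = 48 i \sqrt{3}$ ($d{\left(r \right)} = - 4 \left(-3\right)^{\frac{3}{2}} \cdot 4 = - 4 - 3 i \sqrt{3} \cdot 4 = - 4 \left(- 12 i \sqrt{3}\right) = 48 i \sqrt{3}$)
$467167 + d{\left(-299 \right)} = 467167 + 48 i \sqrt{3}$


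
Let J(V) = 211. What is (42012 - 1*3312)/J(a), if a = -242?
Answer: 38700/211 ≈ 183.41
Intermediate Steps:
(42012 - 1*3312)/J(a) = (42012 - 1*3312)/211 = (42012 - 3312)*(1/211) = 38700*(1/211) = 38700/211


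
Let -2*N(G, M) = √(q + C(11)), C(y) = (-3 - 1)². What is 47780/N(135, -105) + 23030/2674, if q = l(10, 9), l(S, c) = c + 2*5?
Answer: 1645/191 - 19112*√35/7 ≈ -16144.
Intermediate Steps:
l(S, c) = 10 + c (l(S, c) = c + 10 = 10 + c)
C(y) = 16 (C(y) = (-4)² = 16)
q = 19 (q = 10 + 9 = 19)
N(G, M) = -√35/2 (N(G, M) = -√(19 + 16)/2 = -√35/2)
47780/N(135, -105) + 23030/2674 = 47780/((-√35/2)) + 23030/2674 = 47780*(-2*√35/35) + 23030*(1/2674) = -19112*√35/7 + 1645/191 = 1645/191 - 19112*√35/7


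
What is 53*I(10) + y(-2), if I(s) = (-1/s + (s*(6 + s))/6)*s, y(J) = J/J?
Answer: 42244/3 ≈ 14081.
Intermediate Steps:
y(J) = 1
I(s) = s*(-1/s + s*(6 + s)/6) (I(s) = (-1/s + (s*(6 + s))*(⅙))*s = (-1/s + s*(6 + s)/6)*s = s*(-1/s + s*(6 + s)/6))
53*I(10) + y(-2) = 53*(-1 + 10² + (⅙)*10³) + 1 = 53*(-1 + 100 + (⅙)*1000) + 1 = 53*(-1 + 100 + 500/3) + 1 = 53*(797/3) + 1 = 42241/3 + 1 = 42244/3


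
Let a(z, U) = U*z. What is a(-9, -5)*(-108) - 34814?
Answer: -39674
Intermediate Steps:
a(-9, -5)*(-108) - 34814 = -5*(-9)*(-108) - 34814 = 45*(-108) - 34814 = -4860 - 34814 = -39674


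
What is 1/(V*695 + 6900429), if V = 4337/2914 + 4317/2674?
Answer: 1948009/13446298528066 ≈ 1.4487e-7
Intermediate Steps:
V = 6044219/1948009 (V = 4337*(1/2914) + 4317*(1/2674) = 4337/2914 + 4317/2674 = 6044219/1948009 ≈ 3.1028)
1/(V*695 + 6900429) = 1/((6044219/1948009)*695 + 6900429) = 1/(4200732205/1948009 + 6900429) = 1/(13446298528066/1948009) = 1948009/13446298528066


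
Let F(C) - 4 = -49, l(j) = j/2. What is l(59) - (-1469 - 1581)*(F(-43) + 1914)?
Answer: 11400959/2 ≈ 5.7005e+6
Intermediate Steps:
l(j) = j/2 (l(j) = j*(1/2) = j/2)
F(C) = -45 (F(C) = 4 - 49 = -45)
l(59) - (-1469 - 1581)*(F(-43) + 1914) = (1/2)*59 - (-1469 - 1581)*(-45 + 1914) = 59/2 - (-3050)*1869 = 59/2 - 1*(-5700450) = 59/2 + 5700450 = 11400959/2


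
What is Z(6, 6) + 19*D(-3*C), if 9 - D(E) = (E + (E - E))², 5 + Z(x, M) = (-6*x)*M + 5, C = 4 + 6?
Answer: -17145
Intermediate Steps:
C = 10
Z(x, M) = -6*M*x (Z(x, M) = -5 + ((-6*x)*M + 5) = -5 + (-6*M*x + 5) = -5 + (5 - 6*M*x) = -6*M*x)
D(E) = 9 - E² (D(E) = 9 - (E + (E - E))² = 9 - (E + 0)² = 9 - E²)
Z(6, 6) + 19*D(-3*C) = -6*6*6 + 19*(9 - (-3*10)²) = -216 + 19*(9 - 1*(-30)²) = -216 + 19*(9 - 1*900) = -216 + 19*(9 - 900) = -216 + 19*(-891) = -216 - 16929 = -17145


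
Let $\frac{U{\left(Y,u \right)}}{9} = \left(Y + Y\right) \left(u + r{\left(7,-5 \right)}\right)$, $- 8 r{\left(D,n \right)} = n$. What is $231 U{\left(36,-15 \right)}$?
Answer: $-2151765$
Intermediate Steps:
$r{\left(D,n \right)} = - \frac{n}{8}$
$U{\left(Y,u \right)} = 18 Y \left(\frac{5}{8} + u\right)$ ($U{\left(Y,u \right)} = 9 \left(Y + Y\right) \left(u - - \frac{5}{8}\right) = 9 \cdot 2 Y \left(u + \frac{5}{8}\right) = 9 \cdot 2 Y \left(\frac{5}{8} + u\right) = 18 Y \left(\frac{5}{8} + u\right)$)
$231 U{\left(36,-15 \right)} = 231 \cdot \frac{9}{4} \cdot 36 \left(5 + 8 \left(-15\right)\right) = 231 \cdot \frac{9}{4} \cdot 36 \left(5 - 120\right) = 231 \cdot \frac{9}{4} \cdot 36 \left(-115\right) = 231 \left(-9315\right) = -2151765$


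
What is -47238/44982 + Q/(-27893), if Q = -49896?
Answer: 154468723/209113821 ≈ 0.73868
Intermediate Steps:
-47238/44982 + Q/(-27893) = -47238/44982 - 49896/(-27893) = -47238*1/44982 - 49896*(-1/27893) = -7873/7497 + 49896/27893 = 154468723/209113821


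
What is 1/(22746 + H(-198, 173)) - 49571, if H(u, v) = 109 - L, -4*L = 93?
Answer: -4536390919/91513 ≈ -49571.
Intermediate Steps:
L = -93/4 (L = -¼*93 = -93/4 ≈ -23.250)
H(u, v) = 529/4 (H(u, v) = 109 - 1*(-93/4) = 109 + 93/4 = 529/4)
1/(22746 + H(-198, 173)) - 49571 = 1/(22746 + 529/4) - 49571 = 1/(91513/4) - 49571 = 4/91513 - 49571 = -4536390919/91513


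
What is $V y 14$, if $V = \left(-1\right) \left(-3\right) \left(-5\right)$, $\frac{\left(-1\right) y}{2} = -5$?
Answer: $-2100$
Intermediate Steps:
$y = 10$ ($y = \left(-2\right) \left(-5\right) = 10$)
$V = -15$ ($V = 3 \left(-5\right) = -15$)
$V y 14 = \left(-15\right) 10 \cdot 14 = \left(-150\right) 14 = -2100$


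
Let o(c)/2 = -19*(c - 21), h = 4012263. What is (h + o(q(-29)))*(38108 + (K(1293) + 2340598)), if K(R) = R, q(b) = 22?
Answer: 9549091487775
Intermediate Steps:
o(c) = 798 - 38*c (o(c) = 2*(-19*(c - 21)) = 2*(-19*(-21 + c)) = 2*(399 - 19*c) = 798 - 38*c)
(h + o(q(-29)))*(38108 + (K(1293) + 2340598)) = (4012263 + (798 - 38*22))*(38108 + (1293 + 2340598)) = (4012263 + (798 - 836))*(38108 + 2341891) = (4012263 - 38)*2379999 = 4012225*2379999 = 9549091487775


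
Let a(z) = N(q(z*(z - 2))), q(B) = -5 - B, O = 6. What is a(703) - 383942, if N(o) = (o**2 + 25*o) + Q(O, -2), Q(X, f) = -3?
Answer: 242847020719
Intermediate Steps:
N(o) = -3 + o**2 + 25*o (N(o) = (o**2 + 25*o) - 3 = -3 + o**2 + 25*o)
a(z) = -128 + (-5 - z*(-2 + z))**2 - 25*z*(-2 + z) (a(z) = -3 + (-5 - z*(z - 2))**2 + 25*(-5 - z*(z - 2)) = -3 + (-5 - z*(-2 + z))**2 + 25*(-5 - z*(-2 + z)) = -3 + (-5 - z*(-2 + z))**2 + (-125 - 25*z*(-2 + z)) = -128 + (-5 - z*(-2 + z))**2 - 25*z*(-2 + z))
a(703) - 383942 = (-128 + (5 + 703*(-2 + 703))**2 - 25*703*(-2 + 703)) - 383942 = (-128 + (5 + 703*701)**2 - 25*703*701) - 383942 = (-128 + (5 + 492803)**2 - 12320075) - 383942 = (-128 + 492808**2 - 12320075) - 383942 = (-128 + 242859724864 - 12320075) - 383942 = 242847404661 - 383942 = 242847020719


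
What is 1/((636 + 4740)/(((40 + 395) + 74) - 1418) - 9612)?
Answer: -303/2914228 ≈ -0.00010397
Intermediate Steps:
1/((636 + 4740)/(((40 + 395) + 74) - 1418) - 9612) = 1/(5376/((435 + 74) - 1418) - 9612) = 1/(5376/(509 - 1418) - 9612) = 1/(5376/(-909) - 9612) = 1/(5376*(-1/909) - 9612) = 1/(-1792/303 - 9612) = 1/(-2914228/303) = -303/2914228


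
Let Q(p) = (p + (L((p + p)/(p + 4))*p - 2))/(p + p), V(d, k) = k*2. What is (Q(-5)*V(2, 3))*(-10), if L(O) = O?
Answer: -342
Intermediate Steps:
V(d, k) = 2*k
Q(p) = (-2 + p + 2*p²/(4 + p))/(2*p) (Q(p) = (p + (((p + p)/(p + 4))*p - 2))/(p + p) = (p + (((2*p)/(4 + p))*p - 2))/((2*p)) = (p + ((2*p/(4 + p))*p - 2))*(1/(2*p)) = (p + (2*p²/(4 + p) - 2))*(1/(2*p)) = (p + (-2 + 2*p²/(4 + p)))*(1/(2*p)) = (-2 + p + 2*p²/(4 + p))*(1/(2*p)) = (-2 + p + 2*p²/(4 + p))/(2*p))
(Q(-5)*V(2, 3))*(-10) = (((-4 - 5 + (3/2)*(-5)²)/((-5)*(4 - 5)))*(2*3))*(-10) = (-⅕*(-4 - 5 + (3/2)*25)/(-1)*6)*(-10) = (-⅕*(-1)*(-4 - 5 + 75/2)*6)*(-10) = (-⅕*(-1)*57/2*6)*(-10) = ((57/10)*6)*(-10) = (171/5)*(-10) = -342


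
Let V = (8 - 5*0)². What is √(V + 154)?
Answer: √218 ≈ 14.765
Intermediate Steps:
V = 64 (V = (8 + 0)² = 8² = 64)
√(V + 154) = √(64 + 154) = √218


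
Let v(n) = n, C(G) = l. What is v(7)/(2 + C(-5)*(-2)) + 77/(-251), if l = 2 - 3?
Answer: 1449/1004 ≈ 1.4432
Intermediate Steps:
l = -1
C(G) = -1
v(7)/(2 + C(-5)*(-2)) + 77/(-251) = 7/(2 - 1*(-2)) + 77/(-251) = 7/(2 + 2) + 77*(-1/251) = 7/4 - 77/251 = 1449/1004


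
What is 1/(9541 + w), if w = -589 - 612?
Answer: 1/8340 ≈ 0.00011990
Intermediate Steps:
w = -1201
1/(9541 + w) = 1/(9541 - 1201) = 1/8340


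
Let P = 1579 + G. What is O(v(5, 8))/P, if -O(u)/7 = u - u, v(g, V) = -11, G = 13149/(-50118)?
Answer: 0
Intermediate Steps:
G = -4383/16706 (G = 13149*(-1/50118) = -4383/16706 ≈ -0.26236)
O(u) = 0 (O(u) = -7*(u - u) = -7*0 = 0)
P = 26374391/16706 (P = 1579 - 4383/16706 = 26374391/16706 ≈ 1578.7)
O(v(5, 8))/P = 0/(26374391/16706) = 0*(16706/26374391) = 0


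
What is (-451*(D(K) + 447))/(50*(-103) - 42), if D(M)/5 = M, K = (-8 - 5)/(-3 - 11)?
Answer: 259243/6608 ≈ 39.232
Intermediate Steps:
K = 13/14 (K = -13/(-14) = -13*(-1/14) = 13/14 ≈ 0.92857)
D(M) = 5*M
(-451*(D(K) + 447))/(50*(-103) - 42) = (-451*(5*(13/14) + 447))/(50*(-103) - 42) = (-451*(65/14 + 447))/(-5150 - 42) = -451*6323/14/(-5192) = -2851673/14*(-1/5192) = 259243/6608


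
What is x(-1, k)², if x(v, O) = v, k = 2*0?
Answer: 1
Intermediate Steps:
k = 0
x(-1, k)² = (-1)² = 1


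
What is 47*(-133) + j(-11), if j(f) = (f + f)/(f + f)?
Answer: -6250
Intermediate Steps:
j(f) = 1 (j(f) = (2*f)/((2*f)) = (2*f)*(1/(2*f)) = 1)
47*(-133) + j(-11) = 47*(-133) + 1 = -6251 + 1 = -6250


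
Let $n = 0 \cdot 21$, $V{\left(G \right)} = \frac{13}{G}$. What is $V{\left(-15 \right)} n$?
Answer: $0$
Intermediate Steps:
$n = 0$
$V{\left(-15 \right)} n = \frac{13}{-15} \cdot 0 = 13 \left(- \frac{1}{15}\right) 0 = \left(- \frac{13}{15}\right) 0 = 0$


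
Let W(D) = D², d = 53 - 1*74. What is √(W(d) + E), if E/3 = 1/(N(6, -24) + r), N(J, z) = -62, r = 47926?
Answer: √252578651082/23932 ≈ 21.000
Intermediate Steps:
d = -21 (d = 53 - 74 = -21)
E = 3/47864 (E = 3/(-62 + 47926) = 3/47864 ≈ 6.2678e-5)
√(W(d) + E) = √((-21)² + 3/47864) = √(441 + 3/47864) = √(21108027/47864) = √252578651082/23932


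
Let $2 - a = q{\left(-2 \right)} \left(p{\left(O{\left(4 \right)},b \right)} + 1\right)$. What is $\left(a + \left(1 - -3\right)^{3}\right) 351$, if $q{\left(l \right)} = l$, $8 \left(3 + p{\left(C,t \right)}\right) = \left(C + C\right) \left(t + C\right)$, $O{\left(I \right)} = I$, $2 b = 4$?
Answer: $25974$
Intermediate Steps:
$b = 2$ ($b = \frac{1}{2} \cdot 4 = 2$)
$p{\left(C,t \right)} = -3 + \frac{C \left(C + t\right)}{4}$ ($p{\left(C,t \right)} = -3 + \frac{\left(C + C\right) \left(t + C\right)}{8} = -3 + \frac{2 C \left(C + t\right)}{8} = -3 + \frac{C \left(C + t\right)}{4}$)
$a = 10$ ($a = 2 - - 2 \left(\left(-3 + \frac{4^{2}}{4} + \frac{1}{4} \cdot 4 \cdot 2\right) + 1\right) = 2 - - 2 \left(\left(-3 + \frac{1}{4} \cdot 16 + 2\right) + 1\right) = 2 - - 2 \left(\left(-3 + 4 + 2\right) + 1\right) = 2 - - 2 \left(3 + 1\right) = 2 - \left(-2\right) 4 = 2 - -8 = 2 + 8 = 10$)
$\left(a + \left(1 - -3\right)^{3}\right) 351 = \left(10 + \left(1 - -3\right)^{3}\right) 351 = \left(10 + \left(1 + 3\right)^{3}\right) 351 = \left(10 + 4^{3}\right) 351 = \left(10 + 64\right) 351 = 74 \cdot 351 = 25974$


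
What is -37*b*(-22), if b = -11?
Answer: -8954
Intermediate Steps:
-37*b*(-22) = -37*(-11)*(-22) = 407*(-22) = -8954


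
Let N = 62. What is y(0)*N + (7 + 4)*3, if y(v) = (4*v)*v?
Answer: 33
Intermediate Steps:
y(v) = 4*v²
y(0)*N + (7 + 4)*3 = (4*0²)*62 + (7 + 4)*3 = (4*0)*62 + 11*3 = 0*62 + 33 = 0 + 33 = 33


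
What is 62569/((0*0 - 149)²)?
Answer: 62569/22201 ≈ 2.8183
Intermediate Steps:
62569/((0*0 - 149)²) = 62569/((0 - 149)²) = 62569/((-149)²) = 62569/22201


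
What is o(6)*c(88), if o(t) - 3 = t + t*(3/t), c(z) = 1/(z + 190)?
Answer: 6/139 ≈ 0.043165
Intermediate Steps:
c(z) = 1/(190 + z)
o(t) = 6 + t (o(t) = 3 + (t + t*(3/t)) = 3 + (t + 3) = 3 + (3 + t) = 6 + t)
o(6)*c(88) = (6 + 6)/(190 + 88) = 12/278 = 12*(1/278) = 6/139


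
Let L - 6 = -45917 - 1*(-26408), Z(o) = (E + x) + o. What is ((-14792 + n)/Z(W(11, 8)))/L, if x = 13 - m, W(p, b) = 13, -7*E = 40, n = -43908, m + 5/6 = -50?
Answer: 821800/19418487 ≈ 0.042320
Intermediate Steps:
m = -305/6 (m = -⅚ - 50 = -305/6 ≈ -50.833)
E = -40/7 (E = -⅐*40 = -40/7 ≈ -5.7143)
x = 383/6 (x = 13 - 1*(-305/6) = 13 + 305/6 = 383/6 ≈ 63.833)
Z(o) = 2441/42 + o (Z(o) = (-40/7 + 383/6) + o = 2441/42 + o)
L = -19503 (L = 6 + (-45917 - 1*(-26408)) = 6 + (-45917 + 26408) = 6 - 19509 = -19503)
((-14792 + n)/Z(W(11, 8)))/L = ((-14792 - 43908)/(2441/42 + 13))/(-19503) = -58700/2987/42*(-1/19503) = -58700*42/2987*(-1/19503) = -2465400/2987*(-1/19503) = 821800/19418487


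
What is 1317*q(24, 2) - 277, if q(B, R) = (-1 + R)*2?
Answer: 2357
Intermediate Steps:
q(B, R) = -2 + 2*R
1317*q(24, 2) - 277 = 1317*(-2 + 2*2) - 277 = 1317*(-2 + 4) - 277 = 1317*2 - 277 = 2634 - 277 = 2357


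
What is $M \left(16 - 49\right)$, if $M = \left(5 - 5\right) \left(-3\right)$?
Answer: $0$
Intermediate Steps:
$M = 0$ ($M = 0 \left(-3\right) = 0$)
$M \left(16 - 49\right) = 0 \left(16 - 49\right) = 0 \left(-33\right) = 0$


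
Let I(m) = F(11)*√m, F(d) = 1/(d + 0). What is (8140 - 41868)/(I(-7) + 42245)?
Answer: -3078670760/3856097197 + 46376*I*√7/26992680379 ≈ -0.79839 + 4.5457e-6*I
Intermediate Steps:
F(d) = 1/d
I(m) = √m/11
(8140 - 41868)/(I(-7) + 42245) = (8140 - 41868)/(√(-7)/11 + 42245) = -33728/((I*√7)/11 + 42245) = -33728/(I*√7/11 + 42245) = -33728/(42245 + I*√7/11)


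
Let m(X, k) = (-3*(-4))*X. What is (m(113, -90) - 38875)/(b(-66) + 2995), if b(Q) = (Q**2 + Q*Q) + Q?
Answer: -37519/11641 ≈ -3.2230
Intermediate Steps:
m(X, k) = 12*X
b(Q) = Q + 2*Q**2 (b(Q) = (Q**2 + Q**2) + Q = 2*Q**2 + Q = Q + 2*Q**2)
(m(113, -90) - 38875)/(b(-66) + 2995) = (12*113 - 38875)/(-66*(1 + 2*(-66)) + 2995) = (1356 - 38875)/(-66*(1 - 132) + 2995) = -37519/(-66*(-131) + 2995) = -37519/(8646 + 2995) = -37519/11641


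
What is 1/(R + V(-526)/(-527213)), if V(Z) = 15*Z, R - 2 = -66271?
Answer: -527213/34937870407 ≈ -1.5090e-5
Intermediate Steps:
R = -66269 (R = 2 - 66271 = -66269)
1/(R + V(-526)/(-527213)) = 1/(-66269 + (15*(-526))/(-527213)) = 1/(-66269 - 7890*(-1/527213)) = 1/(-66269 + 7890/527213) = 1/(-34937870407/527213) = -527213/34937870407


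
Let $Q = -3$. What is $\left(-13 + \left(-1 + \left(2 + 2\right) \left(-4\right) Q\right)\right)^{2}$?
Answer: $1156$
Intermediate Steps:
$\left(-13 + \left(-1 + \left(2 + 2\right) \left(-4\right) Q\right)\right)^{2} = \left(-13 - \left(1 - \left(2 + 2\right) \left(-4\right) \left(-3\right)\right)\right)^{2} = \left(-13 - \left(1 - 4 \left(-4\right) \left(-3\right)\right)\right)^{2} = \left(-13 - -47\right)^{2} = \left(-13 + \left(-1 + 48\right)\right)^{2} = \left(-13 + 47\right)^{2} = 34^{2} = 1156$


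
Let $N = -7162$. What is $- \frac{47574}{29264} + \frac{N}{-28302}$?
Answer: $- \frac{284212645}{207057432} \approx -1.3726$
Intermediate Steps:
$- \frac{47574}{29264} + \frac{N}{-28302} = - \frac{47574}{29264} - \frac{7162}{-28302} = \left(-47574\right) \frac{1}{29264} - - \frac{3581}{14151} = - \frac{23787}{14632} + \frac{3581}{14151} = - \frac{284212645}{207057432}$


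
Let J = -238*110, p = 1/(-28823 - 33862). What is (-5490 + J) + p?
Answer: -1985233951/62685 ≈ -31670.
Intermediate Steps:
p = -1/62685 (p = 1/(-62685) = -1/62685 ≈ -1.5953e-5)
J = -26180
(-5490 + J) + p = (-5490 - 26180) - 1/62685 = -31670 - 1/62685 = -1985233951/62685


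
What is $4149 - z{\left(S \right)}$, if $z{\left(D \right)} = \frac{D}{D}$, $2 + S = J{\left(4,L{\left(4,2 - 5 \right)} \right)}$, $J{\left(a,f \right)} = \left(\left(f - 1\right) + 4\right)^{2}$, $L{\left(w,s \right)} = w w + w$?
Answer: $4148$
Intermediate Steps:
$L{\left(w,s \right)} = w + w^{2}$ ($L{\left(w,s \right)} = w^{2} + w = w + w^{2}$)
$J{\left(a,f \right)} = \left(3 + f\right)^{2}$ ($J{\left(a,f \right)} = \left(\left(f - 1\right) + 4\right)^{2} = \left(\left(-1 + f\right) + 4\right)^{2} = \left(3 + f\right)^{2}$)
$S = 527$ ($S = -2 + \left(3 + 4 \left(1 + 4\right)\right)^{2} = -2 + \left(3 + 4 \cdot 5\right)^{2} = -2 + \left(3 + 20\right)^{2} = -2 + 23^{2} = -2 + 529 = 527$)
$z{\left(D \right)} = 1$
$4149 - z{\left(S \right)} = 4149 - 1 = 4148$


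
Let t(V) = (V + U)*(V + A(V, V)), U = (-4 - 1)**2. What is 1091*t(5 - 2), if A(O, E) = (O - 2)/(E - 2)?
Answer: 122192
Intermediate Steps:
A(O, E) = (-2 + O)/(-2 + E)
U = 25 (U = (-5)**2 = 25)
t(V) = (1 + V)*(25 + V) (t(V) = (V + 25)*(V + (-2 + V)/(-2 + V)) = (25 + V)*(V + 1) = (25 + V)*(1 + V) = (1 + V)*(25 + V))
1091*t(5 - 2) = 1091*(25 + (5 - 2)**2 + 26*(5 - 2)) = 1091*(25 + 3**2 + 26*3) = 1091*(25 + 9 + 78) = 1091*112 = 122192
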